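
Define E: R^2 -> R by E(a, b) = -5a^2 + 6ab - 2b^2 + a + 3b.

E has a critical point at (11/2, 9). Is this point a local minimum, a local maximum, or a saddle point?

The Hessian of E is constant: H = [[-10, 6], [6, -4]].
det(H) = (-10)·(-4) − 6² = 4.
det(H) > 0 and tr(H) = -14 < 0, so H is negative definite and the point is a local maximum.

local maximum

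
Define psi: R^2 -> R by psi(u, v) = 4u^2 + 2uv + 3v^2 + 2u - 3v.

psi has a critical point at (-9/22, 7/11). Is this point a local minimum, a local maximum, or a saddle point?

The Hessian of psi is constant: H = [[8, 2], [2, 6]].
det(H) = 8·6 − 2² = 44.
det(H) > 0 and tr(H) = 14 > 0, so H is positive definite and the point is a local minimum.

local minimum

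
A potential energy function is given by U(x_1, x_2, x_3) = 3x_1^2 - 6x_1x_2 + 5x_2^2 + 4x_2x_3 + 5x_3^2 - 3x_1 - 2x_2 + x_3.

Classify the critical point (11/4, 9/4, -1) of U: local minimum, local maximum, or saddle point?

The Hessian is constant: H = [[6, -6, 0], [-6, 10, 4], [0, 4, 10]].
Leading principal minors: Δ₁ = 6, Δ₂ = 24, Δ₃ = 144.
All leading minors are positive, so H is positive definite: a local minimum.

local minimum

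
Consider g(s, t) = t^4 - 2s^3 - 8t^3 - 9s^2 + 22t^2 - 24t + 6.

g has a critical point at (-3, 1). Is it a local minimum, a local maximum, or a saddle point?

The mixed partial ∂²g/∂s∂t is 0, so the Hessian at any point is diag(g_ss, g_tt) = diag(-6(2s + 3), 4(3t^2 - 12t + 11)).
At (-3, 1): H = diag(18, 8).
Both eigenvalues are positive, so H is positive definite: a local minimum.

local minimum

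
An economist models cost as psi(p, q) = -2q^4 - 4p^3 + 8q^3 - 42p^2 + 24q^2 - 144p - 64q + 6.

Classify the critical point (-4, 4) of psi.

The mixed partial ∂²psi/∂p∂q is 0, so the Hessian at any point is diag(psi_pp, psi_qq) = diag(-12(2p + 7), 24(-q^2 + 2q + 2)).
At (-4, 4): H = diag(12, -144).
The eigenvalues have opposite signs, so H is indefinite: a saddle point.

saddle point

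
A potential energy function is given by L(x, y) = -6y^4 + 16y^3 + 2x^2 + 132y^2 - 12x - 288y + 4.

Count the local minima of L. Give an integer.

L separates as a function of x plus a function of y, so ∇L=0 decouples.
∂L/∂x = 4(x - 3) = 0 at x ∈ {3}; ∂L/∂y = -24(y - 4)(y - 1)(y + 3) = 0 at y ∈ {-3, 1, 4}.
The Hessian is diagonal: diag(L_xx, L_yy). Second derivatives: L_xx(3)=4; L_yy(-3)=-672, L_yy(1)=288, L_yy(4)=-504.
Local minima occur where both diagonal entries positive: (3, 1). Count: 1.

1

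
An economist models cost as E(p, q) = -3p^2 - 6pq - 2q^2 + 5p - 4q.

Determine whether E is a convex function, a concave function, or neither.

E is quadratic, so its Hessian is the constant matrix H = [[-6, -6], [-6, -4]].
det(H) = -12, tr(H) = -10.
det(H) < 0, so H is indefinite: neither convex nor concave.

neither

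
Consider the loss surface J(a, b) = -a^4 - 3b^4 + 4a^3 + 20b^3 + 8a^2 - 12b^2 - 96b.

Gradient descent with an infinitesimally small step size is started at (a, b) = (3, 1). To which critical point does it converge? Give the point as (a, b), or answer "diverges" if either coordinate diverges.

(0, 2)

J is separable, so gradient descent decouples: a follows -∂J/∂a, b follows -∂J/∂b.
∂J/∂a = -4a(a - 4)(a + 1); at a=3 this is 48, so a decreases.
∂J/∂b = -12(b - 4)(b - 2)(b + 1); at b=1 this is -72, so b increases.
a converges to its nearest critical value 0 (a local min of the a-part); b converges to 2. The iterate converges to (0, 2).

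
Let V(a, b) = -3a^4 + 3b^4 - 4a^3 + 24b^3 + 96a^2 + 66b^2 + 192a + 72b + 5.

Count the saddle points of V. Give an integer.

V separates as a function of a plus a function of b, so ∇V=0 decouples.
∂V/∂a = -12(a - 4)(a + 1)(a + 4) = 0 at a ∈ {-4, -1, 4}; ∂V/∂b = 12(b + 1)(b + 2)(b + 3) = 0 at b ∈ {-3, -2, -1}.
The Hessian is diagonal: diag(V_aa, V_bb). Second derivatives: V_aa(-4)=-288, V_aa(-1)=180, V_aa(4)=-480; V_bb(-3)=24, V_bb(-2)=-12, V_bb(-1)=24.
Saddle points occur where the two diagonal entries have opposite signs: (-4, -3), (-4, -1), (-1, -2), (4, -3), (4, -1). Count: 5.

5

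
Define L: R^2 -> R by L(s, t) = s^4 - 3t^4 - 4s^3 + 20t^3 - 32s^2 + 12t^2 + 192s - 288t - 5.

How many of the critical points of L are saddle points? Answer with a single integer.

5

L separates as a function of s plus a function of t, so ∇L=0 decouples.
∂L/∂s = 4(s - 4)(s - 3)(s + 4) = 0 at s ∈ {-4, 3, 4}; ∂L/∂t = -12(t - 4)(t - 3)(t + 2) = 0 at t ∈ {-2, 3, 4}.
The Hessian is diagonal: diag(L_ss, L_tt). Second derivatives: L_ss(-4)=224, L_ss(3)=-28, L_ss(4)=32; L_tt(-2)=-360, L_tt(3)=60, L_tt(4)=-72.
Saddle points occur where the two diagonal entries have opposite signs: (-4, -2), (-4, 4), (3, 3), (4, -2), (4, 4). Count: 5.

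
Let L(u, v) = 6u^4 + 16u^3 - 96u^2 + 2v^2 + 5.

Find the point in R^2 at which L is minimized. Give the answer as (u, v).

(-4, 0)

L(u,v) separates as P(u) + Q(v) + 5, so its minimum is min P + min Q + 5.
P'(u) = 24u(u - 2)(u + 4) vanishes at u ∈ {-4, 0, 2}; Q'(v) = 4v vanishes at v ∈ {0}.
Local minima of P (where P''>0): P(-4)=-1024, P(2)=-160. Local minima of Q: Q(0)=0.
So the global minimum of L is P(-4) + Q(0) + 5 = -1024 + 0 + 5 = -1019, attained at (-4, 0).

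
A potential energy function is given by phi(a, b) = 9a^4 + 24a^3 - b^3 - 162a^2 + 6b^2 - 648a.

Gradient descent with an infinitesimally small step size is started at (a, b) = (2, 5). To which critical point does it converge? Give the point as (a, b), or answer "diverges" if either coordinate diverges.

diverges

phi is separable, so gradient descent decouples: a follows -∂phi/∂a, b follows -∂phi/∂b.
∂phi/∂a = 36(a - 3)(a + 2)(a + 3); at a=2 this is -720, so a increases.
∂phi/∂b = -3b(b - 4); at b=5 this is -15, so b increases.
The b-coordinate has no critical point in that direction and runs off to infinity.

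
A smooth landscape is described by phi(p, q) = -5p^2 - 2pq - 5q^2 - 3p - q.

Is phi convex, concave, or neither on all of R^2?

phi is quadratic, so its Hessian is the constant matrix H = [[-10, -2], [-2, -10]].
det(H) = 96, tr(H) = -20.
det(H) > 0 and tr(H) < 0, so H is negative definite everywhere: concave.

concave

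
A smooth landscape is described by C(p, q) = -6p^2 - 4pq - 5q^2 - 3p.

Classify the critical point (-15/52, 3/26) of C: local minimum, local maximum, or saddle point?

local maximum

The Hessian of C is constant: H = [[-12, -4], [-4, -10]].
det(H) = (-12)·(-10) − (-4)² = 104.
det(H) > 0 and tr(H) = -22 < 0, so H is negative definite and the point is a local maximum.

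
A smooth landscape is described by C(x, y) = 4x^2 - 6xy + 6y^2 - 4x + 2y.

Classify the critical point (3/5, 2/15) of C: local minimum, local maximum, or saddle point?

local minimum

The Hessian of C is constant: H = [[8, -6], [-6, 12]].
det(H) = 8·12 − (-6)² = 60.
det(H) > 0 and tr(H) = 20 > 0, so H is positive definite and the point is a local minimum.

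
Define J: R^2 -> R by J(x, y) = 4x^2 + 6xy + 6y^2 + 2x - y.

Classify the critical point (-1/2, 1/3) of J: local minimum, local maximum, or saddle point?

The Hessian of J is constant: H = [[8, 6], [6, 12]].
det(H) = 8·12 − 6² = 60.
det(H) > 0 and tr(H) = 20 > 0, so H is positive definite and the point is a local minimum.

local minimum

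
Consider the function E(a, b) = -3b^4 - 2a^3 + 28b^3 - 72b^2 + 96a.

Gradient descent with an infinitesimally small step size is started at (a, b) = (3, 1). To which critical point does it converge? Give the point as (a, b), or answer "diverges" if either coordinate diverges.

(-4, 3)

E is separable, so gradient descent decouples: a follows -∂E/∂a, b follows -∂E/∂b.
∂E/∂a = -6(a - 4)(a + 4); at a=3 this is 42, so a decreases.
∂E/∂b = -12b(b - 4)(b - 3); at b=1 this is -72, so b increases.
a converges to its nearest critical value -4 (a local min of the a-part); b converges to 3. The iterate converges to (-4, 3).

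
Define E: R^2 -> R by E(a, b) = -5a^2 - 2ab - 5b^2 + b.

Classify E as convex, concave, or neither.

concave

E is quadratic, so its Hessian is the constant matrix H = [[-10, -2], [-2, -10]].
det(H) = 96, tr(H) = -20.
det(H) > 0 and tr(H) < 0, so H is negative definite everywhere: concave.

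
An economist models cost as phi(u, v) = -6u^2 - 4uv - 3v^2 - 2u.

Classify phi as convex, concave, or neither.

concave

phi is quadratic, so its Hessian is the constant matrix H = [[-12, -4], [-4, -6]].
det(H) = 56, tr(H) = -18.
det(H) > 0 and tr(H) < 0, so H is negative definite everywhere: concave.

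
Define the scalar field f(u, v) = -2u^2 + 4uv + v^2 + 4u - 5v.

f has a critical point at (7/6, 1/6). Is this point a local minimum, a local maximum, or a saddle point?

The Hessian of f is constant: H = [[-4, 4], [4, 2]].
det(H) = (-4)·2 − 4² = -24.
Since det(H) < 0, H is indefinite and the critical point is a saddle point.

saddle point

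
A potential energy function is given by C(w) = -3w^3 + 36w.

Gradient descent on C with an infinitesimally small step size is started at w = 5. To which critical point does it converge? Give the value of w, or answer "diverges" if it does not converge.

C'(w) = -9(w - 2)(w + 2), so C'(5) = -189.
Gradient descent moves in the -C' direction, i.e. w is increasing.
There is no critical point above w=5, and C' keeps the same sign, so the iterate runs off to +∞.

diverges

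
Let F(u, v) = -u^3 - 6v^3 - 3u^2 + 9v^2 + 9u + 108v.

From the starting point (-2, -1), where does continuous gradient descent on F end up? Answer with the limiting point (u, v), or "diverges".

(-3, -2)

F is separable, so gradient descent decouples: u follows -∂F/∂u, v follows -∂F/∂v.
∂F/∂u = -3(u - 1)(u + 3); at u=-2 this is 9, so u decreases.
∂F/∂v = -18(v - 3)(v + 2); at v=-1 this is 72, so v decreases.
u converges to its nearest critical value -3 (a local min of the u-part); v converges to -2. The iterate converges to (-3, -2).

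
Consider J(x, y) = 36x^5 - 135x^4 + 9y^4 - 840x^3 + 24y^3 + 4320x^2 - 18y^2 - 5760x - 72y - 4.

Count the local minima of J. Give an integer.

J separates as a function of x plus a function of y, so ∇J=0 decouples.
∂J/∂x = 180(x - 4)(x - 2)(x - 1)(x + 4) = 0 at x ∈ {-4, 1, 2, 4}; ∂J/∂y = 36(y - 1)(y + 1)(y + 2) = 0 at y ∈ {-2, -1, 1}.
The Hessian is diagonal: diag(J_xx, J_yy). Second derivatives: J_xx(-4)=-43200, J_xx(1)=2700, J_xx(2)=-2160, J_xx(4)=8640; J_yy(-2)=108, J_yy(-1)=-72, J_yy(1)=216.
Local minima occur where both diagonal entries positive: (1, -2), (1, 1), (4, -2), (4, 1). Count: 4.

4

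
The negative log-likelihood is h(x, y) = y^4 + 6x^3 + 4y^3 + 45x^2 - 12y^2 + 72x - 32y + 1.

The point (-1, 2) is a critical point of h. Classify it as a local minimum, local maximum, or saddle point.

local minimum

The mixed partial ∂²h/∂x∂y is 0, so the Hessian at any point is diag(h_xx, h_yy) = diag(18(2x + 5), 12(y^2 + 2y - 2)).
At (-1, 2): H = diag(54, 72).
Both eigenvalues are positive, so H is positive definite: a local minimum.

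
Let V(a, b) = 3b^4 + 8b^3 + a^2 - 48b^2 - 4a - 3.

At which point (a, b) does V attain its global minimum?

V(a,b) separates as P(a) + Q(b) − 3, so its minimum is min P + min Q − 3.
P'(a) = 2a - 4 vanishes at a ∈ {2}; Q'(b) = 12b(b - 2)(b + 4) vanishes at b ∈ {-4, 0, 2}.
Local minima of P (where P''>0): P(2)=-4. Local minima of Q: Q(-4)=-512, Q(2)=-80.
So the global minimum of V is P(2) + Q(-4) − 3 = -4 − 512 − 3 = -519, attained at (2, -4).

(2, -4)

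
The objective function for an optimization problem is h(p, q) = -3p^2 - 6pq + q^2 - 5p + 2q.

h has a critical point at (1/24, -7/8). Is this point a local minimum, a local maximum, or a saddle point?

saddle point

The Hessian of h is constant: H = [[-6, -6], [-6, 2]].
det(H) = (-6)·2 − (-6)² = -48.
Since det(H) < 0, H is indefinite and the critical point is a saddle point.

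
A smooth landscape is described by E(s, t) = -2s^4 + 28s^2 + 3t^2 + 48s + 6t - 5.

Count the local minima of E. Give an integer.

E separates as a function of s plus a function of t, so ∇E=0 decouples.
∂E/∂s = -8(s - 3)(s + 1)(s + 2) = 0 at s ∈ {-2, -1, 3}; ∂E/∂t = 6(t + 1) = 0 at t ∈ {-1}.
The Hessian is diagonal: diag(E_ss, E_tt). Second derivatives: E_ss(-2)=-40, E_ss(-1)=32, E_ss(3)=-160; E_tt(-1)=6.
Local minima occur where both diagonal entries positive: (-1, -1). Count: 1.

1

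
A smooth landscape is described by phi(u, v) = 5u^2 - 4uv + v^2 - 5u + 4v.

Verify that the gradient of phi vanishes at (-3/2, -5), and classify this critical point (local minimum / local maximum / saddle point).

local minimum

∇phi = (10u - 4v - 5, -4u + 2v + 4); substituting (-3/2, -5) gives ∇phi = (0, 0), so (-3/2, -5) is indeed a critical point.
The Hessian of phi is constant: H = [[10, -4], [-4, 2]].
det(H) = 10·2 − (-4)² = 4.
det(H) > 0 and tr(H) = 12 > 0, so H is positive definite and the point is a local minimum.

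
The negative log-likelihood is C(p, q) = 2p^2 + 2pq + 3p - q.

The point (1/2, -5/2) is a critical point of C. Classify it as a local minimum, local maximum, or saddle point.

saddle point

The Hessian of C is constant: H = [[4, 2], [2, 0]].
det(H) = 4·0 − 2² = -4.
Since det(H) < 0, H is indefinite and the critical point is a saddle point.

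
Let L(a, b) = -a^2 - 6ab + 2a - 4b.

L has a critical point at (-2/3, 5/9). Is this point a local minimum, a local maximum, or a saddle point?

saddle point

The Hessian of L is constant: H = [[-2, -6], [-6, 0]].
det(H) = (-2)·0 − (-6)² = -36.
Since det(H) < 0, H is indefinite and the critical point is a saddle point.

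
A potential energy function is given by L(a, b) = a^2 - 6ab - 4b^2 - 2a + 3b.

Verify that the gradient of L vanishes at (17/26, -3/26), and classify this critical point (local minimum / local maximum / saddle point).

saddle point

∇L = (2a - 6b - 2, -6a - 8b + 3); substituting (17/26, -3/26) gives ∇L = (0, 0), so (17/26, -3/26) is indeed a critical point.
The Hessian of L is constant: H = [[2, -6], [-6, -8]].
det(H) = 2·(-8) − (-6)² = -52.
Since det(H) < 0, H is indefinite and the critical point is a saddle point.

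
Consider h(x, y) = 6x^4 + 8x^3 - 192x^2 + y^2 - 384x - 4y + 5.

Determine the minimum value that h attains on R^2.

-2559

h(x,y) separates as P(x) + Q(y) + 5, so its minimum is min P + min Q + 5.
P'(x) = 24(x - 4)(x + 1)(x + 4) vanishes at x ∈ {-4, -1, 4}; Q'(y) = 2y - 4 vanishes at y ∈ {2}.
Local minima of P (where P''>0): P(-4)=-512, P(4)=-2560. Local minima of Q: Q(2)=-4.
So the global minimum of h is P(4) + Q(2) + 5 = -2560 − 4 + 5 = -2559, attained at (4, 2).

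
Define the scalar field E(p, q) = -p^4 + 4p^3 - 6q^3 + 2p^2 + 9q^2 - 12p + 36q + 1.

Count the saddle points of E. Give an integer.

E separates as a function of p plus a function of q, so ∇E=0 decouples.
∂E/∂p = -4(p - 3)(p - 1)(p + 1) = 0 at p ∈ {-1, 1, 3}; ∂E/∂q = -18(q - 2)(q + 1) = 0 at q ∈ {-1, 2}.
The Hessian is diagonal: diag(E_pp, E_qq). Second derivatives: E_pp(-1)=-32, E_pp(1)=16, E_pp(3)=-32; E_qq(-1)=54, E_qq(2)=-54.
Saddle points occur where the two diagonal entries have opposite signs: (-1, -1), (1, 2), (3, -1). Count: 3.

3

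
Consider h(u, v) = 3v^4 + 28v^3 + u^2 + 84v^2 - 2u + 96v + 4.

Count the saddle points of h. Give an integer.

1

h separates as a function of u plus a function of v, so ∇h=0 decouples.
∂h/∂u = 2(u - 1) = 0 at u ∈ {1}; ∂h/∂v = 12(v + 1)(v + 2)(v + 4) = 0 at v ∈ {-4, -2, -1}.
The Hessian is diagonal: diag(h_uu, h_vv). Second derivatives: h_uu(1)=2; h_vv(-4)=72, h_vv(-2)=-24, h_vv(-1)=36.
Saddle points occur where the two diagonal entries have opposite signs: (1, -2). Count: 1.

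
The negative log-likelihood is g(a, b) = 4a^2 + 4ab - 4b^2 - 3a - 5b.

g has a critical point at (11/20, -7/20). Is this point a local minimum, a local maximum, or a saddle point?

The Hessian of g is constant: H = [[8, 4], [4, -8]].
det(H) = 8·(-8) − 4² = -80.
Since det(H) < 0, H is indefinite and the critical point is a saddle point.

saddle point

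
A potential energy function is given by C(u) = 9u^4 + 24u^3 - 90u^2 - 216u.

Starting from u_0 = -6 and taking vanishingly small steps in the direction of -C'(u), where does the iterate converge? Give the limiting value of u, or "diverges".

-3

C'(u) = 36(u - 2)(u + 1)(u + 3), so C'(-6) = -4320.
Gradient descent moves in the -C' direction, i.e. u is increasing.
The nearest critical point in that direction is u = -3, where C'' = 360 > 0 (a local minimum). The iterate converges there.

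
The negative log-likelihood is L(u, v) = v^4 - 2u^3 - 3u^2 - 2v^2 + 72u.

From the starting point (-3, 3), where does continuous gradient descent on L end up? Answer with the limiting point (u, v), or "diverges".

(-4, 1)

L is separable, so gradient descent decouples: u follows -∂L/∂u, v follows -∂L/∂v.
∂L/∂u = -6(u - 3)(u + 4); at u=-3 this is 36, so u decreases.
∂L/∂v = 4v(v - 1)(v + 1); at v=3 this is 96, so v decreases.
u converges to its nearest critical value -4 (a local min of the u-part); v converges to 1. The iterate converges to (-4, 1).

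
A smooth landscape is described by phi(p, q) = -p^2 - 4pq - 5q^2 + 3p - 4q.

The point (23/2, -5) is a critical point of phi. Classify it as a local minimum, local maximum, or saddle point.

The Hessian of phi is constant: H = [[-2, -4], [-4, -10]].
det(H) = (-2)·(-10) − (-4)² = 4.
det(H) > 0 and tr(H) = -12 < 0, so H is negative definite and the point is a local maximum.

local maximum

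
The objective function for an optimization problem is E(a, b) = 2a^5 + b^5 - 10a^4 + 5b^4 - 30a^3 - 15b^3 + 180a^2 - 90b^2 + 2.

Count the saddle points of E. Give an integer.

E separates as a function of a plus a function of b, so ∇E=0 decouples.
∂E/∂a = 10a(a - 4)(a - 3)(a + 3) = 0 at a ∈ {-3, 0, 3, 4}; ∂E/∂b = 5b(b - 3)(b + 3)(b + 4) = 0 at b ∈ {-4, -3, 0, 3}.
The Hessian is diagonal: diag(E_aa, E_bb). Second derivatives: E_aa(-3)=-1260, E_aa(0)=360, E_aa(3)=-180, E_aa(4)=280; E_bb(-4)=-140, E_bb(-3)=90, E_bb(0)=-180, E_bb(3)=630.
Saddle points occur where the two diagonal entries have opposite signs: (-3, -3), (-3, 3), (0, -4), (0, 0), (3, -3), (3, 3), (4, -4), (4, 0). Count: 8.

8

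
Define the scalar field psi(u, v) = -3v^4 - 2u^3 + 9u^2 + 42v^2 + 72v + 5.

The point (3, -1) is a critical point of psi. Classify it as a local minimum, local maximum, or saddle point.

The mixed partial ∂²psi/∂u∂v is 0, so the Hessian at any point is diag(psi_uu, psi_vv) = diag(6(-2u + 3), 12(-3v^2 + 7)).
At (3, -1): H = diag(-18, 48).
The eigenvalues have opposite signs, so H is indefinite: a saddle point.

saddle point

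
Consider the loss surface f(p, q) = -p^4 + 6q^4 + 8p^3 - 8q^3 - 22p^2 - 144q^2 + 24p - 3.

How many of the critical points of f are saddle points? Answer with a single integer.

f separates as a function of p plus a function of q, so ∇f=0 decouples.
∂f/∂p = -4(p - 3)(p - 2)(p - 1) = 0 at p ∈ {1, 2, 3}; ∂f/∂q = 24q(q - 4)(q + 3) = 0 at q ∈ {-3, 0, 4}.
The Hessian is diagonal: diag(f_pp, f_qq). Second derivatives: f_pp(1)=-8, f_pp(2)=4, f_pp(3)=-8; f_qq(-3)=504, f_qq(0)=-288, f_qq(4)=672.
Saddle points occur where the two diagonal entries have opposite signs: (1, -3), (1, 4), (2, 0), (3, -3), (3, 4). Count: 5.

5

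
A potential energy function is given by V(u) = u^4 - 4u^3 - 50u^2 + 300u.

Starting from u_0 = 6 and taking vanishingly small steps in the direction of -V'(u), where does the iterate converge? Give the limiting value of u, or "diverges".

5

V'(u) = 4(u - 5)(u - 3)(u + 5), so V'(6) = 132.
Gradient descent moves in the -V' direction, i.e. u is decreasing.
The nearest critical point in that direction is u = 5, where V'' = 80 > 0 (a local minimum). The iterate converges there.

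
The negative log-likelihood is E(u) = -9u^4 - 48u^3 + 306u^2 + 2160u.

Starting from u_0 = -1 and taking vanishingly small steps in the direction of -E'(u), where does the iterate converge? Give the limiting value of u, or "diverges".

-3

E'(u) = -36(u - 4)(u + 3)(u + 5), so E'(-1) = 1440.
Gradient descent moves in the -E' direction, i.e. u is decreasing.
The nearest critical point in that direction is u = -3, where E'' = 504 > 0 (a local minimum). The iterate converges there.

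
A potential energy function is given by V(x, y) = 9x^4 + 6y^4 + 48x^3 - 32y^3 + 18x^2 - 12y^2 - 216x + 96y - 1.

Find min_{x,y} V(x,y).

V(x,y) separates as P(x) + Q(y) − 1, so its minimum is min P + min Q − 1.
P'(x) = 36(x - 1)(x + 2)(x + 3) vanishes at x ∈ {-3, -2, 1}; Q'(y) = 24(y - 4)(y - 1)(y + 1) vanishes at y ∈ {-1, 1, 4}.
Local minima of P (where P''>0): P(-3)=243, P(1)=-141. Local minima of Q: Q(-1)=-70, Q(4)=-320.
So the global minimum of V is P(1) + Q(4) − 1 = -141 − 320 − 1 = -462, attained at (1, 4).

-462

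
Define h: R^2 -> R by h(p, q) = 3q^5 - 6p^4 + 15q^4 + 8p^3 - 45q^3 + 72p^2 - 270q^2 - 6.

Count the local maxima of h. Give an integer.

h separates as a function of p plus a function of q, so ∇h=0 decouples.
∂h/∂p = -24p(p - 3)(p + 2) = 0 at p ∈ {-2, 0, 3}; ∂h/∂q = 15q(q - 3)(q + 3)(q + 4) = 0 at q ∈ {-4, -3, 0, 3}.
The Hessian is diagonal: diag(h_pp, h_qq). Second derivatives: h_pp(-2)=-240, h_pp(0)=144, h_pp(3)=-360; h_qq(-4)=-420, h_qq(-3)=270, h_qq(0)=-540, h_qq(3)=1890.
Local maxima occur where both diagonal entries negative: (-2, -4), (-2, 0), (3, -4), (3, 0). Count: 4.

4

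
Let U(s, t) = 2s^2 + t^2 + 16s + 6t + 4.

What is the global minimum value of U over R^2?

U(s,t) separates as P(s) + Q(t) + 4, so its minimum is min P + min Q + 4.
P'(s) = 4s + 16 vanishes at s ∈ {-4}; Q'(t) = 2(t + 3) vanishes at t ∈ {-3}.
Local minima of P (where P''>0): P(-4)=-32. Local minima of Q: Q(-3)=-9.
So the global minimum of U is P(-4) + Q(-3) + 4 = -32 − 9 + 4 = -37, attained at (-4, -3).

-37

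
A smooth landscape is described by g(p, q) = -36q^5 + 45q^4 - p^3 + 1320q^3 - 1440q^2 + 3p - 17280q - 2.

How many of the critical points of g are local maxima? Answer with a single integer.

2

g separates as a function of p plus a function of q, so ∇g=0 decouples.
∂g/∂p = -3(p - 1)(p + 1) = 0 at p ∈ {-1, 1}; ∂g/∂q = -180(q - 4)(q - 3)(q + 2)(q + 4) = 0 at q ∈ {-4, -2, 3, 4}.
The Hessian is diagonal: diag(g_pp, g_qq). Second derivatives: g_pp(-1)=6, g_pp(1)=-6; g_qq(-4)=20160, g_qq(-2)=-10800, g_qq(3)=6300, g_qq(4)=-8640.
Local maxima occur where both diagonal entries negative: (1, -2), (1, 4). Count: 2.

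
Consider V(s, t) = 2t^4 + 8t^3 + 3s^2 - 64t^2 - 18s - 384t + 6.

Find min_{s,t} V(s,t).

-1557

V(s,t) separates as P(s) + Q(t) + 6, so its minimum is min P + min Q + 6.
P'(s) = 6s - 18 vanishes at s ∈ {3}; Q'(t) = 8(t - 4)(t + 3)(t + 4) vanishes at t ∈ {-4, -3, 4}.
Local minima of P (where P''>0): P(3)=-27. Local minima of Q: Q(-4)=512, Q(4)=-1536.
So the global minimum of V is P(3) + Q(4) + 6 = -27 − 1536 + 6 = -1557, attained at (3, 4).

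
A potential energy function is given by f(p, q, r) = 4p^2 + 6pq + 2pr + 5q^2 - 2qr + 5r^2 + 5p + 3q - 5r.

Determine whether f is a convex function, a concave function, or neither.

convex

f is quadratic, so its Hessian is the constant matrix H = [[8, 6, 2], [6, 10, -2], [2, -2, 10]].
Leading principal minors: 8, 44, 320.
All positive ⇒ H ≻ 0 ⇒ convex.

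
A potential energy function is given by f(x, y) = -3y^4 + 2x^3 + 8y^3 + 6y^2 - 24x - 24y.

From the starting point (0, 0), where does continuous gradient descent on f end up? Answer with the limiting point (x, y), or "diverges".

f is separable, so gradient descent decouples: x follows -∂f/∂x, y follows -∂f/∂y.
∂f/∂x = 6(x - 2)(x + 2); at x=0 this is -24, so x increases.
∂f/∂y = -12(y - 2)(y - 1)(y + 1); at y=0 this is -24, so y increases.
x converges to its nearest critical value 2 (a local min of the x-part); y converges to 1. The iterate converges to (2, 1).

(2, 1)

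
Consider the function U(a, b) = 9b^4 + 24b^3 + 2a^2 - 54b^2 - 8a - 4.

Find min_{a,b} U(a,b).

-417

U(a,b) separates as P(a) + Q(b) − 4, so its minimum is min P + min Q − 4.
P'(a) = 4a - 8 vanishes at a ∈ {2}; Q'(b) = 36b(b - 1)(b + 3) vanishes at b ∈ {-3, 0, 1}.
Local minima of P (where P''>0): P(2)=-8. Local minima of Q: Q(-3)=-405, Q(1)=-21.
So the global minimum of U is P(2) + Q(-3) − 4 = -8 − 405 − 4 = -417, attained at (2, -3).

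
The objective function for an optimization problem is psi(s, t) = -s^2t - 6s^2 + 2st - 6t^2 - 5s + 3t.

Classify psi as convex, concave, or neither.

neither

The term -s^2t is cubic, so the Hessian is not constant.
∂²psi/∂s² = -2t - 12, which takes both signs as t varies (negative for sufficiently large t). A diagonal entry of the Hessian changing sign means the Hessian is neither positive- nor negative-semidefinite on all of R^2.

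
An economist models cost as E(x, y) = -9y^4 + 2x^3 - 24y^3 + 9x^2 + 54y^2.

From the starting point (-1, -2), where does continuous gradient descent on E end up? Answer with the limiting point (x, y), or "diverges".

(0, 0)

E is separable, so gradient descent decouples: x follows -∂E/∂x, y follows -∂E/∂y.
∂E/∂x = 6x(x + 3); at x=-1 this is -12, so x increases.
∂E/∂y = -36y(y - 1)(y + 3); at y=-2 this is -216, so y increases.
x converges to its nearest critical value 0 (a local min of the x-part); y converges to 0. The iterate converges to (0, 0).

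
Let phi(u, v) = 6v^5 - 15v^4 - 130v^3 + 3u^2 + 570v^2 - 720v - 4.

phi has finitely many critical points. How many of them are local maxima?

0

phi separates as a function of u plus a function of v, so ∇phi=0 decouples.
∂phi/∂u = 6u = 0 at u ∈ {0}; ∂phi/∂v = 30(v - 3)(v - 2)(v - 1)(v + 4) = 0 at v ∈ {-4, 1, 2, 3}.
The Hessian is diagonal: diag(phi_uu, phi_vv). Second derivatives: phi_uu(0)=6; phi_vv(-4)=-6300, phi_vv(1)=300, phi_vv(2)=-180, phi_vv(3)=420.
Local maxima occur where both diagonal entries negative: none. Count: 0.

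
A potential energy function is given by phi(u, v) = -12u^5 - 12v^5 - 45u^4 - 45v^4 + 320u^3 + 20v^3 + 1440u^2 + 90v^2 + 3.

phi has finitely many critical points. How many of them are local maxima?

4

phi separates as a function of u plus a function of v, so ∇phi=0 decouples.
∂phi/∂u = -60u(u - 4)(u + 3)(u + 4) = 0 at u ∈ {-4, -3, 0, 4}; ∂phi/∂v = -60v(v - 1)(v + 1)(v + 3) = 0 at v ∈ {-3, -1, 0, 1}.
The Hessian is diagonal: diag(phi_uu, phi_vv). Second derivatives: phi_uu(-4)=1920, phi_uu(-3)=-1260, phi_uu(0)=2880, phi_uu(4)=-13440; phi_vv(-3)=1440, phi_vv(-1)=-240, phi_vv(0)=180, phi_vv(1)=-480.
Local maxima occur where both diagonal entries negative: (-3, -1), (-3, 1), (4, -1), (4, 1). Count: 4.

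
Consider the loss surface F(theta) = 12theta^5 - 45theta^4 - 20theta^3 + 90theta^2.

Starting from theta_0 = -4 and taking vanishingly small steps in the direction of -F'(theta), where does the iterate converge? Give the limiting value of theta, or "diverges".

F'(theta) = 60theta(theta - 3)(theta - 1)(theta + 1), so F'(-4) = 25200.
Gradient descent moves in the -F' direction, i.e. theta is decreasing.
There is no critical point below theta=-4, and F' keeps the same sign, so the iterate runs off to −∞.

diverges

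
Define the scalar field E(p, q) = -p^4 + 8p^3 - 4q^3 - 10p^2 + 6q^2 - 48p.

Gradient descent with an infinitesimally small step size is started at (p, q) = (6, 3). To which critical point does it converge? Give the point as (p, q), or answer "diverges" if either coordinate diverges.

diverges

E is separable, so gradient descent decouples: p follows -∂E/∂p, q follows -∂E/∂q.
∂E/∂p = -4(p - 4)(p - 3)(p + 1); at p=6 this is -168, so p increases.
∂E/∂q = -12q(q - 1); at q=3 this is -72, so q increases.
The p-coordinate has no critical point in that direction and runs off to infinity.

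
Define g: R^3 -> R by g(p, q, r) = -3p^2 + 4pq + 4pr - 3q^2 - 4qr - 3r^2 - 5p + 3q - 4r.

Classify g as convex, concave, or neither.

concave

g is quadratic, so its Hessian is the constant matrix H = [[-6, 4, 4], [4, -6, -4], [4, -4, -6]].
Leading principal minors: -6, 20, -56.
Signs alternate −, +, − ⇒ H ≺ 0 ⇒ concave.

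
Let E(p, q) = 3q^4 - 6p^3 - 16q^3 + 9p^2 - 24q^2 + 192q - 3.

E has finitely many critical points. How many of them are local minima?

2

E separates as a function of p plus a function of q, so ∇E=0 decouples.
∂E/∂p = -18p(p - 1) = 0 at p ∈ {0, 1}; ∂E/∂q = 12(q - 4)(q - 2)(q + 2) = 0 at q ∈ {-2, 2, 4}.
The Hessian is diagonal: diag(E_pp, E_qq). Second derivatives: E_pp(0)=18, E_pp(1)=-18; E_qq(-2)=288, E_qq(2)=-96, E_qq(4)=144.
Local minima occur where both diagonal entries positive: (0, -2), (0, 4). Count: 2.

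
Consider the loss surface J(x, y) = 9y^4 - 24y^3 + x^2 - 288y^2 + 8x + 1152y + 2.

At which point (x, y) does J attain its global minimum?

(-4, -4)

J(x,y) separates as P(x) + Q(y) + 2, so its minimum is min P + min Q + 2.
P'(x) = 2x + 8 vanishes at x ∈ {-4}; Q'(y) = 36(y - 4)(y - 2)(y + 4) vanishes at y ∈ {-4, 2, 4}.
Local minima of P (where P''>0): P(-4)=-16. Local minima of Q: Q(-4)=-5376, Q(4)=768.
So the global minimum of J is P(-4) + Q(-4) + 2 = -16 − 5376 + 2 = -5390, attained at (-4, -4).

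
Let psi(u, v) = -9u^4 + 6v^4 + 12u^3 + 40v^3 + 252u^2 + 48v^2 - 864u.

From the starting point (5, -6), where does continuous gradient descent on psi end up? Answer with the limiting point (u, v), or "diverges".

psi is separable, so gradient descent decouples: u follows -∂psi/∂u, v follows -∂psi/∂v.
∂psi/∂u = -36(u - 3)(u - 2)(u + 4); at u=5 this is -1944, so u increases.
∂psi/∂v = 24v(v + 1)(v + 4); at v=-6 this is -1440, so v increases.
The u-coordinate has no critical point in that direction and runs off to infinity.

diverges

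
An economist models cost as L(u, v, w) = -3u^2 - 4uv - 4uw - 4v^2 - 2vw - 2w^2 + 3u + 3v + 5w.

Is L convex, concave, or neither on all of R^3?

L is quadratic, so its Hessian is the constant matrix H = [[-6, -4, -4], [-4, -8, -2], [-4, -2, -4]].
Leading principal minors: -6, 32, -40.
Signs alternate −, +, − ⇒ H ≺ 0 ⇒ concave.

concave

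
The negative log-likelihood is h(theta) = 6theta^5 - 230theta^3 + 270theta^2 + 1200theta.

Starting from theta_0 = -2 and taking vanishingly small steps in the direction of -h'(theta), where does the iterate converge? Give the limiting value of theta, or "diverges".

h'(theta) = 30(theta - 4)(theta - 2)(theta + 1)(theta + 5), so h'(-2) = -2160.
Gradient descent moves in the -h' direction, i.e. theta is increasing.
The nearest critical point in that direction is theta = -1, where h'' = 1800 > 0 (a local minimum). The iterate converges there.

-1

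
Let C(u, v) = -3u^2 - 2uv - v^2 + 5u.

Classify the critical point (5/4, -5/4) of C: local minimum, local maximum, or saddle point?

The Hessian of C is constant: H = [[-6, -2], [-2, -2]].
det(H) = (-6)·(-2) − (-2)² = 8.
det(H) > 0 and tr(H) = -8 < 0, so H is negative definite and the point is a local maximum.

local maximum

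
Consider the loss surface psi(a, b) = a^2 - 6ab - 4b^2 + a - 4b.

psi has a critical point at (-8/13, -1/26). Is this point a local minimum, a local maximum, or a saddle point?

saddle point

The Hessian of psi is constant: H = [[2, -6], [-6, -8]].
det(H) = 2·(-8) − (-6)² = -52.
Since det(H) < 0, H is indefinite and the critical point is a saddle point.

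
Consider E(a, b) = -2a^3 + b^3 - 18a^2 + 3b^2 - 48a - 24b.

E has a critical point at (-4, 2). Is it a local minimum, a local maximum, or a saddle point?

local minimum

The mixed partial ∂²E/∂a∂b is 0, so the Hessian at any point is diag(E_aa, E_bb) = diag(-12(a + 3), 6(b + 1)).
At (-4, 2): H = diag(12, 18).
Both eigenvalues are positive, so H is positive definite: a local minimum.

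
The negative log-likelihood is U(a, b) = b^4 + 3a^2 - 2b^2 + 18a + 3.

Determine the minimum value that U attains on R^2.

-25

U(a,b) separates as P(a) + Q(b) + 3, so its minimum is min P + min Q + 3.
P'(a) = 6a + 18 vanishes at a ∈ {-3}; Q'(b) = 4b(b - 1)(b + 1) vanishes at b ∈ {-1, 0, 1}.
Local minima of P (where P''>0): P(-3)=-27. Local minima of Q: Q(-1)=-1, Q(1)=-1.
So the global minimum of U is P(-3) + Q(-1) + 3 = -27 − 1 + 3 = -25, attained at (-3, -1).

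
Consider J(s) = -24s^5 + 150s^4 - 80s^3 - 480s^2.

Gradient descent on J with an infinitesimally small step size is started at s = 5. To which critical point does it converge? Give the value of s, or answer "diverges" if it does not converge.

J'(s) = -120s(s - 4)(s - 2)(s + 1), so J'(5) = -10800.
Gradient descent moves in the -J' direction, i.e. s is increasing.
There is no critical point above s=5, and J' keeps the same sign, so the iterate runs off to +∞.

diverges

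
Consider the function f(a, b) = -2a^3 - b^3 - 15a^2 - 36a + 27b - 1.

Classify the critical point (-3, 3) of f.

saddle point

The mixed partial ∂²f/∂a∂b is 0, so the Hessian at any point is diag(f_aa, f_bb) = diag(-6(2a + 5), -6b).
At (-3, 3): H = diag(6, -18).
The eigenvalues have opposite signs, so H is indefinite: a saddle point.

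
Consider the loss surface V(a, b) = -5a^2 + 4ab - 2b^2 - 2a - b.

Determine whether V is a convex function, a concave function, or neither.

concave

V is quadratic, so its Hessian is the constant matrix H = [[-10, 4], [4, -4]].
det(H) = 24, tr(H) = -14.
det(H) > 0 and tr(H) < 0, so H is negative definite everywhere: concave.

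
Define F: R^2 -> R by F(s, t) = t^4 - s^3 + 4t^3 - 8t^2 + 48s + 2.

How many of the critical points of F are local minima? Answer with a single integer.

2

F separates as a function of s plus a function of t, so ∇F=0 decouples.
∂F/∂s = -3(s - 4)(s + 4) = 0 at s ∈ {-4, 4}; ∂F/∂t = 4t(t - 1)(t + 4) = 0 at t ∈ {-4, 0, 1}.
The Hessian is diagonal: diag(F_ss, F_tt). Second derivatives: F_ss(-4)=24, F_ss(4)=-24; F_tt(-4)=80, F_tt(0)=-16, F_tt(1)=20.
Local minima occur where both diagonal entries positive: (-4, -4), (-4, 1). Count: 2.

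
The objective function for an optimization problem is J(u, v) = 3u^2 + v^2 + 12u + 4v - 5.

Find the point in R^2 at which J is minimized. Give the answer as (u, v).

J(u,v) separates as P(u) + Q(v) − 5, so its minimum is min P + min Q − 5.
P'(u) = 6u + 12 vanishes at u ∈ {-2}; Q'(v) = 2v + 4 vanishes at v ∈ {-2}.
Local minima of P (where P''>0): P(-2)=-12. Local minima of Q: Q(-2)=-4.
So the global minimum of J is P(-2) + Q(-2) − 5 = -12 − 4 − 5 = -21, attained at (-2, -2).

(-2, -2)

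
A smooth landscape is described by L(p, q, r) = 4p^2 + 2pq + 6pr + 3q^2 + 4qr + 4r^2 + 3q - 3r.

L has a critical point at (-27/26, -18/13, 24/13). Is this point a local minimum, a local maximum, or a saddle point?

The Hessian is constant: H = [[8, 2, 6], [2, 6, 4], [6, 4, 8]].
Leading principal minors: Δ₁ = 8, Δ₂ = 44, Δ₃ = 104.
All leading minors are positive, so H is positive definite: a local minimum.

local minimum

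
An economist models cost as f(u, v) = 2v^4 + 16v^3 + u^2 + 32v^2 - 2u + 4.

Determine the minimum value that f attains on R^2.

f(u,v) separates as P(u) + Q(v) + 4, so its minimum is min P + min Q + 4.
P'(u) = 2u - 2 vanishes at u ∈ {1}; Q'(v) = 8v(v + 2)(v + 4) vanishes at v ∈ {-4, -2, 0}.
Local minima of P (where P''>0): P(1)=-1. Local minima of Q: Q(-4)=0, Q(0)=0.
So the global minimum of f is P(1) + Q(-4) + 4 = -1 + 0 + 4 = 3, attained at (1, -4).

3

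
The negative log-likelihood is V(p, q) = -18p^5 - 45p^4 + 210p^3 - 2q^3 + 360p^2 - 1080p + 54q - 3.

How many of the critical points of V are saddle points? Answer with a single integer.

V separates as a function of p plus a function of q, so ∇V=0 decouples.
∂V/∂p = -90(p - 2)(p - 1)(p + 2)(p + 3) = 0 at p ∈ {-3, -2, 1, 2}; ∂V/∂q = -6(q - 3)(q + 3) = 0 at q ∈ {-3, 3}.
The Hessian is diagonal: diag(V_pp, V_qq). Second derivatives: V_pp(-3)=1800, V_pp(-2)=-1080, V_pp(1)=1080, V_pp(2)=-1800; V_qq(-3)=36, V_qq(3)=-36.
Saddle points occur where the two diagonal entries have opposite signs: (-3, 3), (-2, -3), (1, 3), (2, -3). Count: 4.

4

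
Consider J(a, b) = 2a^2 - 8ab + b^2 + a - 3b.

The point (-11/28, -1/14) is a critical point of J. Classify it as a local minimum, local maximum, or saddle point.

saddle point

The Hessian of J is constant: H = [[4, -8], [-8, 2]].
det(H) = 4·2 − (-8)² = -56.
Since det(H) < 0, H is indefinite and the critical point is a saddle point.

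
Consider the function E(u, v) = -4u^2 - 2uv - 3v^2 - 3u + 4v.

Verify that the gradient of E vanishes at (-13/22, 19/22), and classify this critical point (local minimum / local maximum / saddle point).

∇E = (-8u - 2v - 3, -2u - 6v + 4); substituting (-13/22, 19/22) gives ∇E = (0, 0), so (-13/22, 19/22) is indeed a critical point.
The Hessian of E is constant: H = [[-8, -2], [-2, -6]].
det(H) = (-8)·(-6) − (-2)² = 44.
det(H) > 0 and tr(H) = -14 < 0, so H is negative definite and the point is a local maximum.

local maximum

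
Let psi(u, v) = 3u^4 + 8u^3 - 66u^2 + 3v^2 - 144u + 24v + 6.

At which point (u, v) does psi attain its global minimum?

(3, -4)

psi(u,v) separates as P(u) + Q(v) + 6, so its minimum is min P + min Q + 6.
P'(u) = 12(u - 3)(u + 1)(u + 4) vanishes at u ∈ {-4, -1, 3}; Q'(v) = 6v + 24 vanishes at v ∈ {-4}.
Local minima of P (where P''>0): P(-4)=-224, P(3)=-567. Local minima of Q: Q(-4)=-48.
So the global minimum of psi is P(3) + Q(-4) + 6 = -567 − 48 + 6 = -609, attained at (3, -4).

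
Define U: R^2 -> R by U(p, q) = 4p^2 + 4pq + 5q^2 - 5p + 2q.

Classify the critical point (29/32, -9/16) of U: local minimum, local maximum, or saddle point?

local minimum

The Hessian of U is constant: H = [[8, 4], [4, 10]].
det(H) = 8·10 − 4² = 64.
det(H) > 0 and tr(H) = 18 > 0, so H is positive definite and the point is a local minimum.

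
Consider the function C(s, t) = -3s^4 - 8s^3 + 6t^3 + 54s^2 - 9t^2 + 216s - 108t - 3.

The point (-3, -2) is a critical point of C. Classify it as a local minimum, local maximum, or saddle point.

The mixed partial ∂²C/∂s∂t is 0, so the Hessian at any point is diag(C_ss, C_tt) = diag(12(-3s^2 - 4s + 9), 18(2t - 1)).
At (-3, -2): H = diag(-72, -90).
Both eigenvalues are negative, so H is negative definite: a local maximum.

local maximum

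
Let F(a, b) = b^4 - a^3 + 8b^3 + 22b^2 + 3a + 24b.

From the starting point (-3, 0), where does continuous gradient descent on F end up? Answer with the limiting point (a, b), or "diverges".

(-1, -1)

F is separable, so gradient descent decouples: a follows -∂F/∂a, b follows -∂F/∂b.
∂F/∂a = -3(a - 1)(a + 1); at a=-3 this is -24, so a increases.
∂F/∂b = 4(b + 1)(b + 2)(b + 3); at b=0 this is 24, so b decreases.
a converges to its nearest critical value -1 (a local min of the a-part); b converges to -1. The iterate converges to (-1, -1).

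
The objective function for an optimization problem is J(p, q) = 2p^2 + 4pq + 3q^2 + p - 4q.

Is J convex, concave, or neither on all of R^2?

convex

J is quadratic, so its Hessian is the constant matrix H = [[4, 4], [4, 6]].
det(H) = 8, tr(H) = 10.
det(H) > 0 and tr(H) > 0, so H is positive definite everywhere: convex.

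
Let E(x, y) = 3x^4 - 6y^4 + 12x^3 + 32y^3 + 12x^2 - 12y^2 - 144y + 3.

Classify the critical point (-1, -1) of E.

local maximum

The mixed partial ∂²E/∂x∂y is 0, so the Hessian at any point is diag(E_xx, E_yy) = diag(12(3x^2 + 6x + 2), 24(-3y^2 + 8y - 1)).
At (-1, -1): H = diag(-12, -288).
Both eigenvalues are negative, so H is negative definite: a local maximum.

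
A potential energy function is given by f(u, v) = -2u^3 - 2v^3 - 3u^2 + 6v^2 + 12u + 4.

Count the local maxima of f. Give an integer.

1

f separates as a function of u plus a function of v, so ∇f=0 decouples.
∂f/∂u = -6(u - 1)(u + 2) = 0 at u ∈ {-2, 1}; ∂f/∂v = -6v(v - 2) = 0 at v ∈ {0, 2}.
The Hessian is diagonal: diag(f_uu, f_vv). Second derivatives: f_uu(-2)=18, f_uu(1)=-18; f_vv(0)=12, f_vv(2)=-12.
Local maxima occur where both diagonal entries negative: (1, 2). Count: 1.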